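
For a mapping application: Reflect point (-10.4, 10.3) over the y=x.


Reflection over y=x: (x,y) -> (y,x)
(-10.4, 10.3) -> (10.3, -10.4)

(10.3, -10.4)


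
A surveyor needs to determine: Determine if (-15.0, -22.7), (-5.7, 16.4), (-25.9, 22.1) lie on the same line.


Cross product: ((-5.7)-(-15))*(22.1-(-22.7)) - (16.4-(-22.7))*((-25.9)-(-15))
= 842.83

No, not collinear


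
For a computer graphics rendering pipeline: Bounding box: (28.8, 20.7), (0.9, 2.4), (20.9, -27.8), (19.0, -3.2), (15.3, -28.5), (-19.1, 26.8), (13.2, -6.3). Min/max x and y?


x range: [-19.1, 28.8]
y range: [-28.5, 26.8]
Bounding box: (-19.1,-28.5) to (28.8,26.8)

(-19.1,-28.5) to (28.8,26.8)


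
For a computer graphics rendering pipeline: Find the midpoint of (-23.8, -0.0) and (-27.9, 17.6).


M = (((-23.8)+(-27.9))/2, (0+17.6)/2)
= (-25.85, 8.8)

(-25.85, 8.8)


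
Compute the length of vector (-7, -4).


|u| = sqrt((-7)^2 + (-4)^2) = sqrt(65) = 8.0623

8.0623


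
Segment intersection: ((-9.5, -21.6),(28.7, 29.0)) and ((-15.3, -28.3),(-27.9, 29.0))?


Cross products: d1=-416.76, d2=-3243.18, d3=37.54, d4=2863.96
d1*d2 < 0 and d3*d4 < 0? no

No, they don't intersect


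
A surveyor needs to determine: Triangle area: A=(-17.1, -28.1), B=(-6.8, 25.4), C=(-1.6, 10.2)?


Area = |x_A(y_B-y_C) + x_B(y_C-y_A) + x_C(y_A-y_B)|/2
= |(-259.92) + (-260.44) + 85.6|/2
= 434.76/2 = 217.38

217.38


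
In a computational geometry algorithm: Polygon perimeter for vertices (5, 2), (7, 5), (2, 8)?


Sides: (5, 2)->(7, 5): sqrt(13) = 3.605551, (7, 5)->(2, 8): sqrt(34) = 5.830952, (2, 8)->(5, 2): sqrt(45) = 6.708204
Sum = 16.144707
Perimeter = 16.1447

16.1447


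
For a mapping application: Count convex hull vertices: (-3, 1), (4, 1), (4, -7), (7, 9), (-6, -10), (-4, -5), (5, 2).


Convex hull vertices (CCW): (-6, -10), (4, -7), (7, 9), (-3, 1)
Count = 4

4


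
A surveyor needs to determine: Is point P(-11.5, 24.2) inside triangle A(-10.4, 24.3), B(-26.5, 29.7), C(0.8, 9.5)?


Cross products: AB x AP = 7.55, BC x BP = 152.85, CA x CP = 17.4
All same sign? yes

Yes, inside


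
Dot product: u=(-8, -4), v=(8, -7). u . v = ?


u . v = u_x*v_x + u_y*v_y = (-8)*8 + (-4)*(-7)
= (-64) + 28 = -36

-36


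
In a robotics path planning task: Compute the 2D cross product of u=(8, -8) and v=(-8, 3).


u x v = u_x*v_y - u_y*v_x = 8*3 - (-8)*(-8)
= 24 - 64 = -40

-40


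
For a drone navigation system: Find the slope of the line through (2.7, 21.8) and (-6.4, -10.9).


slope = (y2-y1)/(x2-x1) = ((-10.9)-21.8)/((-6.4)-2.7) = (-32.7)/(-9.1) = 3.5934

3.5934


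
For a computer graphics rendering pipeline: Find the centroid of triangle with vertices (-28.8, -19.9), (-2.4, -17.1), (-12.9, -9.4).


Centroid = ((x_A+x_B+x_C)/3, (y_A+y_B+y_C)/3)
= (((-28.8)+(-2.4)+(-12.9))/3, ((-19.9)+(-17.1)+(-9.4))/3)
= (-14.7, -15.4667)

(-14.7, -15.4667)


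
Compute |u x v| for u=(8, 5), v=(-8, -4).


|u x v| = |8*(-4) - 5*(-8)|
= |(-32) - (-40)| = 8

8


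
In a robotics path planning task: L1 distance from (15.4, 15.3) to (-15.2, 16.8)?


|15.4-(-15.2)| + |15.3-16.8| = 30.6 + 1.5 = 32.1

32.1


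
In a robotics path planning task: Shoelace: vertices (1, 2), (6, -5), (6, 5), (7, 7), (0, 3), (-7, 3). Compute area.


Shoelace sum: (1*(-5) - 6*2) + (6*5 - 6*(-5)) + (6*7 - 7*5) + (7*3 - 0*7) + (0*3 - (-7)*3) + ((-7)*2 - 1*3)
= 75
Area = |75|/2 = 37.5

37.5


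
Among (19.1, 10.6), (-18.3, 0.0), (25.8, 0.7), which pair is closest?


d(P0,P1) = 38.8731, d(P0,P2) = 11.9541, d(P1,P2) = 44.1056
Closest: P0 and P2

Closest pair: (19.1, 10.6) and (25.8, 0.7), distance = 11.9541


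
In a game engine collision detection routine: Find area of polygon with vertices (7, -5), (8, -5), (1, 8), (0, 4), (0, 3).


Shoelace sum: (7*(-5) - 8*(-5)) + (8*8 - 1*(-5)) + (1*4 - 0*8) + (0*3 - 0*4) + (0*(-5) - 7*3)
= 57
Area = |57|/2 = 28.5

28.5


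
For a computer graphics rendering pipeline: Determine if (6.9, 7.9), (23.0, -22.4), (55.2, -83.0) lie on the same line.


Cross product: (23-6.9)*((-83)-7.9) - ((-22.4)-7.9)*(55.2-6.9)
= 0

Yes, collinear


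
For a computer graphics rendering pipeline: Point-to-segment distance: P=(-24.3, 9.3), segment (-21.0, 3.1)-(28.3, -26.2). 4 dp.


Project P onto AB: t = 0 (clamped to [0,1])
Closest point on segment: (-21, 3.1)
Distance: 7.0235

7.0235


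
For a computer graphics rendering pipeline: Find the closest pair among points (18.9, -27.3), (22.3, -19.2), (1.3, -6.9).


d(P0,P1) = 8.7846, d(P0,P2) = 26.9429, d(P1,P2) = 24.337
Closest: P0 and P1

Closest pair: (18.9, -27.3) and (22.3, -19.2), distance = 8.7846


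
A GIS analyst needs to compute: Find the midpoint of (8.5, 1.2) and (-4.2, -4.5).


M = ((8.5+(-4.2))/2, (1.2+(-4.5))/2)
= (2.15, -1.65)

(2.15, -1.65)


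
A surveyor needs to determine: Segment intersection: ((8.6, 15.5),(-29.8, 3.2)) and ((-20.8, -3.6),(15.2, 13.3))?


Cross products: d1=190.74, d2=396.9, d3=371.82, d4=165.66
d1*d2 < 0 and d3*d4 < 0? no

No, they don't intersect


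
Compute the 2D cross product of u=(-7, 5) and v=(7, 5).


u x v = u_x*v_y - u_y*v_x = (-7)*5 - 5*7
= (-35) - 35 = -70

-70


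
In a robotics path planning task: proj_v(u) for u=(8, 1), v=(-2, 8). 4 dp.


u.v = -8, |v| = sqrt(68) = 8.2462
Scalar projection = u.v / |v| = -8 / sqrt(68) = -0.9701

-0.9701


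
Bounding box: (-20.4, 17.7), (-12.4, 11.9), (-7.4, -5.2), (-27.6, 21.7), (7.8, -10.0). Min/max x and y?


x range: [-27.6, 7.8]
y range: [-10, 21.7]
Bounding box: (-27.6,-10) to (7.8,21.7)

(-27.6,-10) to (7.8,21.7)


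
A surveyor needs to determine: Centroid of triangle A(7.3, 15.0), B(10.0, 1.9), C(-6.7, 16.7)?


Centroid = ((x_A+x_B+x_C)/3, (y_A+y_B+y_C)/3)
= ((7.3+10+(-6.7))/3, (15+1.9+16.7)/3)
= (3.5333, 11.2)

(3.5333, 11.2)


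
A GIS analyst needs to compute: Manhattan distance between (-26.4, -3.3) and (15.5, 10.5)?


|(-26.4)-15.5| + |(-3.3)-10.5| = 41.9 + 13.8 = 55.7

55.7


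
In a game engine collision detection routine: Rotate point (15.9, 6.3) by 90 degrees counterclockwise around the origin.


90° CCW: (x,y) -> (-y, x)
(15.9,6.3) -> (-6.3, 15.9)

(-6.3, 15.9)


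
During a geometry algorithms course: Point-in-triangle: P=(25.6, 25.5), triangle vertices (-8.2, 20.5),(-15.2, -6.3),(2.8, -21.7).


Cross products: AB x AP = 870.84, BC x BP = 1200.72, CA x CP = -1481.36
All same sign? no

No, outside


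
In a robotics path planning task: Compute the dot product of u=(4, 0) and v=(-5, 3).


u . v = u_x*v_x + u_y*v_y = 4*(-5) + 0*3
= (-20) + 0 = -20

-20


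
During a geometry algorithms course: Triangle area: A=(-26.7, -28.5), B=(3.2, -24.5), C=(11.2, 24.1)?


Area = |x_A(y_B-y_C) + x_B(y_C-y_A) + x_C(y_A-y_B)|/2
= |1297.62 + 168.32 + (-44.8)|/2
= 1421.14/2 = 710.57

710.57


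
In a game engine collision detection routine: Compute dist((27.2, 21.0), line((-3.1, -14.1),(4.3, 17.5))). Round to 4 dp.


|cross product| = 697.74
|line direction| = sqrt(1053.32) = 32.4549
Distance = 697.74/sqrt(1053.32) = 21.4988

21.4988


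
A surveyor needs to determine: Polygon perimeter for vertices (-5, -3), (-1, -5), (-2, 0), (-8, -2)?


Sides: (-5, -3)->(-1, -5): sqrt(20) = 4.472136, (-1, -5)->(-2, 0): sqrt(26) = 5.09902, (-2, 0)->(-8, -2): sqrt(40) = 6.324555, (-8, -2)->(-5, -3): sqrt(10) = 3.162278
Sum = 19.057989
Perimeter = 19.058

19.058


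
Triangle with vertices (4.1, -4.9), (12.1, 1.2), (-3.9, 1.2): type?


Side lengths squared: AB^2=101.21, BC^2=256, CA^2=101.21
Sorted: [101.21, 101.21, 256]
By sides: Isosceles, By angles: Obtuse

Isosceles, Obtuse


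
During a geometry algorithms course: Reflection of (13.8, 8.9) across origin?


Reflection over origin: (x,y) -> (-x,-y)
(13.8, 8.9) -> (-13.8, -8.9)

(-13.8, -8.9)


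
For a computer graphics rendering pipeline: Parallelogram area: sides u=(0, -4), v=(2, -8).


|u x v| = |0*(-8) - (-4)*2|
= |0 - (-8)| = 8

8


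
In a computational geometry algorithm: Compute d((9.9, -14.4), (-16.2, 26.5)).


dx=-26.1, dy=40.9
d^2 = (-26.1)^2 + 40.9^2 = 2354.02
d = sqrt(2354.02) = 48.5182

48.5182


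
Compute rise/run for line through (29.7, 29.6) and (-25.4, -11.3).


slope = (y2-y1)/(x2-x1) = ((-11.3)-29.6)/((-25.4)-29.7) = (-40.9)/(-55.1) = 0.7423

0.7423


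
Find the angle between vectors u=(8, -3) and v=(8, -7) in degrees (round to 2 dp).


u.v = 85, |u| = sqrt(73) = 8.544, |v| = sqrt(113) = 10.6301
cos(theta) = u.v/(|u||v|) = 85/sqrt(8249) = 0.935876
theta = acos(0.935876) = 20.63 degrees

20.63 degrees


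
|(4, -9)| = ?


|u| = sqrt(4^2 + (-9)^2) = sqrt(97) = 9.8489

9.8489


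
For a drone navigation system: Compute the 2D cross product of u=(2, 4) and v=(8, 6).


u x v = u_x*v_y - u_y*v_x = 2*6 - 4*8
= 12 - 32 = -20

-20


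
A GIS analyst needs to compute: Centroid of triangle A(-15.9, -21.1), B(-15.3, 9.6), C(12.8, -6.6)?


Centroid = ((x_A+x_B+x_C)/3, (y_A+y_B+y_C)/3)
= (((-15.9)+(-15.3)+12.8)/3, ((-21.1)+9.6+(-6.6))/3)
= (-6.1333, -6.0333)

(-6.1333, -6.0333)


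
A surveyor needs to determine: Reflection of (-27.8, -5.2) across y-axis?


Reflection over y-axis: (x,y) -> (-x,y)
(-27.8, -5.2) -> (27.8, -5.2)

(27.8, -5.2)


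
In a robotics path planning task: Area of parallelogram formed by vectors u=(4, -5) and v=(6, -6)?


|u x v| = |4*(-6) - (-5)*6|
= |(-24) - (-30)| = 6

6


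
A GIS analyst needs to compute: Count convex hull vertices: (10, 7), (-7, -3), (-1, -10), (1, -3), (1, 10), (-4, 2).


Convex hull vertices (CCW): (-7, -3), (-1, -10), (10, 7), (1, 10), (-4, 2)
Count = 5

5


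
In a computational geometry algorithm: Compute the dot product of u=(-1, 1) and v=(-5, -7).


u . v = u_x*v_x + u_y*v_y = (-1)*(-5) + 1*(-7)
= 5 + (-7) = -2

-2


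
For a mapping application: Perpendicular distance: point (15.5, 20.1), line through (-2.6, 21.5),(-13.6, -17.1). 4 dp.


|cross product| = 714.06
|line direction| = sqrt(1610.96) = 40.1368
Distance = 714.06/sqrt(1610.96) = 17.7907

17.7907


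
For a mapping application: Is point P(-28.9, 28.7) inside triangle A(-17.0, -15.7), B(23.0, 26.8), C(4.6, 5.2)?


Cross products: AB x AP = 2281.75, BC x BP = -1156, CA x CP = -1207.75
All same sign? no

No, outside


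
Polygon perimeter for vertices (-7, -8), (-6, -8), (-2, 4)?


Sides: (-7, -8)->(-6, -8): sqrt(1) = 1, (-6, -8)->(-2, 4): sqrt(160) = 12.649111, (-2, 4)->(-7, -8): sqrt(169) = 13
Sum = 26.649111
Perimeter = 26.6491

26.6491


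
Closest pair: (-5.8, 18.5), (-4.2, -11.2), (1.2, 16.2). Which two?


d(P0,P1) = 29.7431, d(P0,P2) = 7.3682, d(P1,P2) = 27.927
Closest: P0 and P2

Closest pair: (-5.8, 18.5) and (1.2, 16.2), distance = 7.3682


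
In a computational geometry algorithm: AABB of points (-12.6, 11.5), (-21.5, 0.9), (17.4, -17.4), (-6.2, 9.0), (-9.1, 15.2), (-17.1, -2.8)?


x range: [-21.5, 17.4]
y range: [-17.4, 15.2]
Bounding box: (-21.5,-17.4) to (17.4,15.2)

(-21.5,-17.4) to (17.4,15.2)


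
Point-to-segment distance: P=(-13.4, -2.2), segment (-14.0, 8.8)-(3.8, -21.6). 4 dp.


Project P onto AB: t = 0.2781 (clamped to [0,1])
Closest point on segment: (-9.0504, 0.3468)
Distance: 5.0403

5.0403


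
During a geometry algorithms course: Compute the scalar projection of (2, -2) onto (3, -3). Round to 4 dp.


u.v = 12, |v| = sqrt(18) = 4.2426
Scalar projection = u.v / |v| = 12 / sqrt(18) = 2.8284

2.8284


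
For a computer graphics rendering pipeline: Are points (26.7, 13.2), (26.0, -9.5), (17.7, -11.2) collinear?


Cross product: (26-26.7)*((-11.2)-13.2) - ((-9.5)-13.2)*(17.7-26.7)
= -187.22

No, not collinear


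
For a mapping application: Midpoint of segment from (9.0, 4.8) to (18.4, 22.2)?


M = ((9+18.4)/2, (4.8+22.2)/2)
= (13.7, 13.5)

(13.7, 13.5)


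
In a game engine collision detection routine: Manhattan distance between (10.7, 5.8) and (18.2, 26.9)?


|10.7-18.2| + |5.8-26.9| = 7.5 + 21.1 = 28.6

28.6


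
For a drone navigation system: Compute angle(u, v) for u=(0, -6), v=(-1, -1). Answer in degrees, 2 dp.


u.v = 6, |u| = sqrt(36) = 6, |v| = sqrt(2) = 1.4142
cos(theta) = u.v/(|u||v|) = 6/sqrt(72) = 0.707107
theta = acos(0.707107) = 45 degrees

45 degrees


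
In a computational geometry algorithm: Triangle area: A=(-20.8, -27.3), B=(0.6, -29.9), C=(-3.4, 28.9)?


Area = |x_A(y_B-y_C) + x_B(y_C-y_A) + x_C(y_A-y_B)|/2
= |1223.04 + 33.72 + (-8.84)|/2
= 1247.92/2 = 623.96

623.96


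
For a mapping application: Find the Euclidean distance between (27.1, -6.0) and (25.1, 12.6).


dx=-2, dy=18.6
d^2 = (-2)^2 + 18.6^2 = 349.96
d = sqrt(349.96) = 18.7072

18.7072


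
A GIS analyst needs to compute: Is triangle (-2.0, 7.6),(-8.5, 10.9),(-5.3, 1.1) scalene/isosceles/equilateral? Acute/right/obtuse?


Side lengths squared: AB^2=53.14, BC^2=106.28, CA^2=53.14
Sorted: [53.14, 53.14, 106.28]
By sides: Isosceles, By angles: Right

Isosceles, Right


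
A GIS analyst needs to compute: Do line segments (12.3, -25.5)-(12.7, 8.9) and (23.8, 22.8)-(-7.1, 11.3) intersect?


Cross products: d1=1360.22, d2=301.86, d3=-376.28, d4=682.08
d1*d2 < 0 and d3*d4 < 0? no

No, they don't intersect


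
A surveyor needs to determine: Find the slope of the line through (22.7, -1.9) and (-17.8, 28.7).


slope = (y2-y1)/(x2-x1) = (28.7-(-1.9))/((-17.8)-22.7) = 30.6/(-40.5) = -0.7556

-0.7556


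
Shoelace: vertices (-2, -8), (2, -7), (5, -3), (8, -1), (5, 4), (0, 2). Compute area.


Shoelace sum: ((-2)*(-7) - 2*(-8)) + (2*(-3) - 5*(-7)) + (5*(-1) - 8*(-3)) + (8*4 - 5*(-1)) + (5*2 - 0*4) + (0*(-8) - (-2)*2)
= 129
Area = |129|/2 = 64.5

64.5


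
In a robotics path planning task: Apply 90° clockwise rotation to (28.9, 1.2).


90° CW: (x,y) -> (y, -x)
(28.9,1.2) -> (1.2, -28.9)

(1.2, -28.9)


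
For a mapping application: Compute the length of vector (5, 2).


|u| = sqrt(5^2 + 2^2) = sqrt(29) = 5.3852

5.3852


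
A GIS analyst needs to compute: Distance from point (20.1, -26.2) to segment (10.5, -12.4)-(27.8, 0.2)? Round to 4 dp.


Project P onto AB: t = 0 (clamped to [0,1])
Closest point on segment: (10.5, -12.4)
Distance: 16.8107

16.8107


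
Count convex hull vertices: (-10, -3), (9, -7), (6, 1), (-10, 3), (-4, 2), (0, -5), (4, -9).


Convex hull vertices (CCW): (-10, -3), (4, -9), (9, -7), (6, 1), (-10, 3)
Count = 5

5


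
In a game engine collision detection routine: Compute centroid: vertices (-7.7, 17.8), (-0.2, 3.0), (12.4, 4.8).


Centroid = ((x_A+x_B+x_C)/3, (y_A+y_B+y_C)/3)
= (((-7.7)+(-0.2)+12.4)/3, (17.8+3+4.8)/3)
= (1.5, 8.5333)

(1.5, 8.5333)


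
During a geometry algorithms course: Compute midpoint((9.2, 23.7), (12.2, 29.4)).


M = ((9.2+12.2)/2, (23.7+29.4)/2)
= (10.7, 26.55)

(10.7, 26.55)


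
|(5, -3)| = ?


|u| = sqrt(5^2 + (-3)^2) = sqrt(34) = 5.831

5.831


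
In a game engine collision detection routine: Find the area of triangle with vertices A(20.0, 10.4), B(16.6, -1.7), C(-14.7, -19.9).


Area = |x_A(y_B-y_C) + x_B(y_C-y_A) + x_C(y_A-y_B)|/2
= |364 + (-502.98) + (-177.87)|/2
= 316.85/2 = 158.425

158.425


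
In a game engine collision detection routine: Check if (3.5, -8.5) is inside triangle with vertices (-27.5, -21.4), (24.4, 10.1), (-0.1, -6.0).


Cross products: AB x AP = -306.99, BC x BP = 119.21, CA x CP = 123.94
All same sign? no

No, outside


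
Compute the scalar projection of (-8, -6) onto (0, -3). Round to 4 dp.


u.v = 18, |v| = sqrt(9) = 3
Scalar projection = u.v / |v| = 18 / sqrt(9) = 6

6


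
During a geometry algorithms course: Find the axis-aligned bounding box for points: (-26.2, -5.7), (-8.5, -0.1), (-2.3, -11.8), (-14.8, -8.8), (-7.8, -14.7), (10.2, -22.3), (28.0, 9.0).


x range: [-26.2, 28]
y range: [-22.3, 9]
Bounding box: (-26.2,-22.3) to (28,9)

(-26.2,-22.3) to (28,9)


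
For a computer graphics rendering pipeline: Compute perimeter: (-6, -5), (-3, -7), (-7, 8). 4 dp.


Sides: (-6, -5)->(-3, -7): sqrt(13) = 3.605551, (-3, -7)->(-7, 8): sqrt(241) = 15.524175, (-7, 8)->(-6, -5): sqrt(170) = 13.038405
Sum = 32.168131
Perimeter = 32.1681

32.1681


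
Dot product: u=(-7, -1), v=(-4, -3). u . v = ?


u . v = u_x*v_x + u_y*v_y = (-7)*(-4) + (-1)*(-3)
= 28 + 3 = 31

31


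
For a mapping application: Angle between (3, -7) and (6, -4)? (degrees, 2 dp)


u.v = 46, |u| = sqrt(58) = 7.6158, |v| = sqrt(52) = 7.2111
cos(theta) = u.v/(|u||v|) = 46/sqrt(3016) = 0.837611
theta = acos(0.837611) = 33.11 degrees

33.11 degrees


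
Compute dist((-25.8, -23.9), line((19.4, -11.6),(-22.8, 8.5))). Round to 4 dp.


|cross product| = 1427.58
|line direction| = sqrt(2184.85) = 46.7424
Distance = 1427.58/sqrt(2184.85) = 30.5414

30.5414


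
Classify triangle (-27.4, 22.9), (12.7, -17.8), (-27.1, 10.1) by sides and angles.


Side lengths squared: AB^2=3264.5, BC^2=2362.45, CA^2=163.93
Sorted: [163.93, 2362.45, 3264.5]
By sides: Scalene, By angles: Obtuse

Scalene, Obtuse


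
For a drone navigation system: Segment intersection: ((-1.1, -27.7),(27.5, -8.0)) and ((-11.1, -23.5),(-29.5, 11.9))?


Cross products: d1=-276.72, d2=-1651.64, d3=317.12, d4=1692.04
d1*d2 < 0 and d3*d4 < 0? no

No, they don't intersect


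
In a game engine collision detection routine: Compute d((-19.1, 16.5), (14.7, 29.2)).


dx=33.8, dy=12.7
d^2 = 33.8^2 + 12.7^2 = 1303.73
d = sqrt(1303.73) = 36.1072

36.1072


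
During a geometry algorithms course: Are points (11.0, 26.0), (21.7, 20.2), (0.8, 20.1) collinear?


Cross product: (21.7-11)*(20.1-26) - (20.2-26)*(0.8-11)
= -122.29

No, not collinear


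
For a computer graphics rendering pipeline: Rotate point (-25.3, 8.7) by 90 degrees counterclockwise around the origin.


90° CCW: (x,y) -> (-y, x)
(-25.3,8.7) -> (-8.7, -25.3)

(-8.7, -25.3)


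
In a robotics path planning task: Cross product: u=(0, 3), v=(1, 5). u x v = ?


u x v = u_x*v_y - u_y*v_x = 0*5 - 3*1
= 0 - 3 = -3

-3


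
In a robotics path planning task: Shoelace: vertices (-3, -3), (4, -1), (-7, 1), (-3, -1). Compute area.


Shoelace sum: ((-3)*(-1) - 4*(-3)) + (4*1 - (-7)*(-1)) + ((-7)*(-1) - (-3)*1) + ((-3)*(-3) - (-3)*(-1))
= 28
Area = |28|/2 = 14

14


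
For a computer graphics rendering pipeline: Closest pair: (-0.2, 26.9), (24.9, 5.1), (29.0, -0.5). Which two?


d(P0,P1) = 33.2453, d(P0,P2) = 40.0425, d(P1,P2) = 6.9405
Closest: P1 and P2

Closest pair: (24.9, 5.1) and (29.0, -0.5), distance = 6.9405


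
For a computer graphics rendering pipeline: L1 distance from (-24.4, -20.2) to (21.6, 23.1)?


|(-24.4)-21.6| + |(-20.2)-23.1| = 46 + 43.3 = 89.3

89.3


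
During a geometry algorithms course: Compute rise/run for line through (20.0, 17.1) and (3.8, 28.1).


slope = (y2-y1)/(x2-x1) = (28.1-17.1)/(3.8-20) = 11/(-16.2) = -0.679

-0.679


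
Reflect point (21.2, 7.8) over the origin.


Reflection over origin: (x,y) -> (-x,-y)
(21.2, 7.8) -> (-21.2, -7.8)

(-21.2, -7.8)


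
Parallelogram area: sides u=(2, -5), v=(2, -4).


|u x v| = |2*(-4) - (-5)*2|
= |(-8) - (-10)| = 2

2


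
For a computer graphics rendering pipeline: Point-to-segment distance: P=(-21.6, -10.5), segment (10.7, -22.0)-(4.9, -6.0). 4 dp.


Project P onto AB: t = 1 (clamped to [0,1])
Closest point on segment: (4.9, -6)
Distance: 26.8794

26.8794


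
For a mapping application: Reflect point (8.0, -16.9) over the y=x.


Reflection over y=x: (x,y) -> (y,x)
(8, -16.9) -> (-16.9, 8)

(-16.9, 8)


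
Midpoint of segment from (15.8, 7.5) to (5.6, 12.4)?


M = ((15.8+5.6)/2, (7.5+12.4)/2)
= (10.7, 9.95)

(10.7, 9.95)


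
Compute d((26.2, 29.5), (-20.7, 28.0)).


dx=-46.9, dy=-1.5
d^2 = (-46.9)^2 + (-1.5)^2 = 2201.86
d = sqrt(2201.86) = 46.924

46.924


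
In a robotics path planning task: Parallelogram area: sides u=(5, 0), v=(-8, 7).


|u x v| = |5*7 - 0*(-8)|
= |35 - 0| = 35

35


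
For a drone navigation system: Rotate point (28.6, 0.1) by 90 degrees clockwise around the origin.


90° CW: (x,y) -> (y, -x)
(28.6,0.1) -> (0.1, -28.6)

(0.1, -28.6)


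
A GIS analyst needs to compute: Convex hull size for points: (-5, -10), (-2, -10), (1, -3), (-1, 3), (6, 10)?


Convex hull vertices (CCW): (-5, -10), (-2, -10), (1, -3), (6, 10), (-1, 3)
Count = 5

5


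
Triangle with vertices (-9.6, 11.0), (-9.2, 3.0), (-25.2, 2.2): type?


Side lengths squared: AB^2=64.16, BC^2=256.64, CA^2=320.8
Sorted: [64.16, 256.64, 320.8]
By sides: Scalene, By angles: Right

Scalene, Right


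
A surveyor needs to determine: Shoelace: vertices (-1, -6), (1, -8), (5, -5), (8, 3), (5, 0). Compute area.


Shoelace sum: ((-1)*(-8) - 1*(-6)) + (1*(-5) - 5*(-8)) + (5*3 - 8*(-5)) + (8*0 - 5*3) + (5*(-6) - (-1)*0)
= 59
Area = |59|/2 = 29.5

29.5


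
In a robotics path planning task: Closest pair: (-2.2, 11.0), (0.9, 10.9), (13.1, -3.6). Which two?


d(P0,P1) = 3.1016, d(P0,P2) = 21.1483, d(P1,P2) = 18.9497
Closest: P0 and P1

Closest pair: (-2.2, 11.0) and (0.9, 10.9), distance = 3.1016


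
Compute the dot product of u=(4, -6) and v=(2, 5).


u . v = u_x*v_x + u_y*v_y = 4*2 + (-6)*5
= 8 + (-30) = -22

-22


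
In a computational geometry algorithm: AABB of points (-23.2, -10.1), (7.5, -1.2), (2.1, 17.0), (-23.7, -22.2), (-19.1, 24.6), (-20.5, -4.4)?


x range: [-23.7, 7.5]
y range: [-22.2, 24.6]
Bounding box: (-23.7,-22.2) to (7.5,24.6)

(-23.7,-22.2) to (7.5,24.6)


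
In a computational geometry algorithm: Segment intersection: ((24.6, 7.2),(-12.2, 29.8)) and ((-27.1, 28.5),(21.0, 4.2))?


Cross products: d1=231.78, d2=424.6, d3=384.58, d4=191.76
d1*d2 < 0 and d3*d4 < 0? no

No, they don't intersect


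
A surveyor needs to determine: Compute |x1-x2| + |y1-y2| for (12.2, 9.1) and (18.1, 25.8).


|12.2-18.1| + |9.1-25.8| = 5.9 + 16.7 = 22.6

22.6


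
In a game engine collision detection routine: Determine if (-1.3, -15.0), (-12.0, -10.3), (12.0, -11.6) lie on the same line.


Cross product: ((-12)-(-1.3))*((-11.6)-(-15)) - ((-10.3)-(-15))*(12-(-1.3))
= -98.89

No, not collinear


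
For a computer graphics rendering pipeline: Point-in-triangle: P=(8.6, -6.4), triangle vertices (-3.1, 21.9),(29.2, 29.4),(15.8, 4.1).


Cross products: AB x AP = -1001.84, BC x BP = -41.46, CA x CP = 326.61
All same sign? no

No, outside


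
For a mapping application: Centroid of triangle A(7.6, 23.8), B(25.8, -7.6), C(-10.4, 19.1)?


Centroid = ((x_A+x_B+x_C)/3, (y_A+y_B+y_C)/3)
= ((7.6+25.8+(-10.4))/3, (23.8+(-7.6)+19.1)/3)
= (7.6667, 11.7667)

(7.6667, 11.7667)


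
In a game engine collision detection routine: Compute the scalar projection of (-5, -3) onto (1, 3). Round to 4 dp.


u.v = -14, |v| = sqrt(10) = 3.1623
Scalar projection = u.v / |v| = -14 / sqrt(10) = -4.4272

-4.4272


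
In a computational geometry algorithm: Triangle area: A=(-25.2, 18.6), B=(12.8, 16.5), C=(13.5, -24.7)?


Area = |x_A(y_B-y_C) + x_B(y_C-y_A) + x_C(y_A-y_B)|/2
= |(-1038.24) + (-554.24) + 28.35|/2
= 1564.13/2 = 782.065

782.065


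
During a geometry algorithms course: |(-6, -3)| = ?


|u| = sqrt((-6)^2 + (-3)^2) = sqrt(45) = 6.7082

6.7082


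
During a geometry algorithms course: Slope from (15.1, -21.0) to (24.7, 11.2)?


slope = (y2-y1)/(x2-x1) = (11.2-(-21))/(24.7-15.1) = 32.2/9.6 = 3.3542

3.3542


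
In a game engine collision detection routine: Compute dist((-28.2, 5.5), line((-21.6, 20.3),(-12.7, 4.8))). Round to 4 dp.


|cross product| = 234.02
|line direction| = sqrt(319.46) = 17.8734
Distance = 234.02/sqrt(319.46) = 13.0932

13.0932


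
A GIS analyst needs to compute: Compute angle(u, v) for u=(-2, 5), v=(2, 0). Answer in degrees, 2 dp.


u.v = -4, |u| = sqrt(29) = 5.3852, |v| = sqrt(4) = 2
cos(theta) = u.v/(|u||v|) = -4/sqrt(116) = -0.371391
theta = acos(-0.371391) = 111.8 degrees

111.8 degrees


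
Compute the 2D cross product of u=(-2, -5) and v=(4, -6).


u x v = u_x*v_y - u_y*v_x = (-2)*(-6) - (-5)*4
= 12 - (-20) = 32

32


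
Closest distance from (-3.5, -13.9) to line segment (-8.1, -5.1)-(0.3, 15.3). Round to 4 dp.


Project P onto AB: t = 0 (clamped to [0,1])
Closest point on segment: (-8.1, -5.1)
Distance: 9.9298

9.9298


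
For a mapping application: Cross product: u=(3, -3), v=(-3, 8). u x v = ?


u x v = u_x*v_y - u_y*v_x = 3*8 - (-3)*(-3)
= 24 - 9 = 15

15


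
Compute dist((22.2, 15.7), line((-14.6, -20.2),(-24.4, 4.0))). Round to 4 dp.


|cross product| = 1242.38
|line direction| = sqrt(681.68) = 26.109
Distance = 1242.38/sqrt(681.68) = 47.5844

47.5844


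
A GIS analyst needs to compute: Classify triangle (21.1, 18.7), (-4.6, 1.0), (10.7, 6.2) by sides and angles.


Side lengths squared: AB^2=973.78, BC^2=261.13, CA^2=264.41
Sorted: [261.13, 264.41, 973.78]
By sides: Scalene, By angles: Obtuse

Scalene, Obtuse


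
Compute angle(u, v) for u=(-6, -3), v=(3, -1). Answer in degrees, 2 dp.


u.v = -15, |u| = sqrt(45) = 6.7082, |v| = sqrt(10) = 3.1623
cos(theta) = u.v/(|u||v|) = -15/sqrt(450) = -0.707107
theta = acos(-0.707107) = 135 degrees

135 degrees


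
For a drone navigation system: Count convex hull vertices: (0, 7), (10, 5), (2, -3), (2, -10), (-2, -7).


Convex hull vertices (CCW): (-2, -7), (2, -10), (10, 5), (0, 7)
Count = 4

4


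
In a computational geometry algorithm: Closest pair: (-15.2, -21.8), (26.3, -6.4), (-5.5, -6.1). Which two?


d(P0,P1) = 44.2652, d(P0,P2) = 18.4548, d(P1,P2) = 31.8014
Closest: P0 and P2

Closest pair: (-15.2, -21.8) and (-5.5, -6.1), distance = 18.4548


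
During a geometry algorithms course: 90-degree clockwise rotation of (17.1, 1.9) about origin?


90° CW: (x,y) -> (y, -x)
(17.1,1.9) -> (1.9, -17.1)

(1.9, -17.1)


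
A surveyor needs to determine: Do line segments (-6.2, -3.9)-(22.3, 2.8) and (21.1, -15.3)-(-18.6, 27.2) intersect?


Cross products: d1=707.67, d2=-769.57, d3=-507.81, d4=969.43
d1*d2 < 0 and d3*d4 < 0? yes

Yes, they intersect


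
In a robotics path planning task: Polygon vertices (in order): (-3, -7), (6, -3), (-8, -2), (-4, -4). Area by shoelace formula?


Shoelace sum: ((-3)*(-3) - 6*(-7)) + (6*(-2) - (-8)*(-3)) + ((-8)*(-4) - (-4)*(-2)) + ((-4)*(-7) - (-3)*(-4))
= 55
Area = |55|/2 = 27.5

27.5


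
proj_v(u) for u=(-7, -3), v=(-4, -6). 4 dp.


u.v = 46, |v| = sqrt(52) = 7.2111
Scalar projection = u.v / |v| = 46 / sqrt(52) = 6.3791

6.3791


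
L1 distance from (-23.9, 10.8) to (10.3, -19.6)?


|(-23.9)-10.3| + |10.8-(-19.6)| = 34.2 + 30.4 = 64.6

64.6


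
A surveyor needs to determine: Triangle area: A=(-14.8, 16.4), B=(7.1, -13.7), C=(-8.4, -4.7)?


Area = |x_A(y_B-y_C) + x_B(y_C-y_A) + x_C(y_A-y_B)|/2
= |133.2 + (-149.81) + (-252.84)|/2
= 269.45/2 = 134.725

134.725


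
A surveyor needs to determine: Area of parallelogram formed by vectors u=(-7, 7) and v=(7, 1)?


|u x v| = |(-7)*1 - 7*7|
= |(-7) - 49| = 56

56


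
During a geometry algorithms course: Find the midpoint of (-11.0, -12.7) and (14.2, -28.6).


M = (((-11)+14.2)/2, ((-12.7)+(-28.6))/2)
= (1.6, -20.65)

(1.6, -20.65)


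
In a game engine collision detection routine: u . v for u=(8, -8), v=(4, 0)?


u . v = u_x*v_x + u_y*v_y = 8*4 + (-8)*0
= 32 + 0 = 32

32


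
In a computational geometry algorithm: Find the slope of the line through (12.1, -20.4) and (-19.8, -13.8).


slope = (y2-y1)/(x2-x1) = ((-13.8)-(-20.4))/((-19.8)-12.1) = 6.6/(-31.9) = -0.2069

-0.2069


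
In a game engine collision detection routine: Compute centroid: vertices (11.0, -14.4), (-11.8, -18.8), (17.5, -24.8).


Centroid = ((x_A+x_B+x_C)/3, (y_A+y_B+y_C)/3)
= ((11+(-11.8)+17.5)/3, ((-14.4)+(-18.8)+(-24.8))/3)
= (5.5667, -19.3333)

(5.5667, -19.3333)


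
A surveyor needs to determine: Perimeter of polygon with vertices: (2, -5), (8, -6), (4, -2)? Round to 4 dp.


Sides: (2, -5)->(8, -6): sqrt(37) = 6.082763, (8, -6)->(4, -2): sqrt(32) = 5.656854, (4, -2)->(2, -5): sqrt(13) = 3.605551
Sum = 15.345168
Perimeter = 15.3452

15.3452


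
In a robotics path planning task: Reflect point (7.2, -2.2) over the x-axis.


Reflection over x-axis: (x,y) -> (x,-y)
(7.2, -2.2) -> (7.2, 2.2)

(7.2, 2.2)


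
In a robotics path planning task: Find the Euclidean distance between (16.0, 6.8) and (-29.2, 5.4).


dx=-45.2, dy=-1.4
d^2 = (-45.2)^2 + (-1.4)^2 = 2045
d = sqrt(2045) = 45.2217

45.2217


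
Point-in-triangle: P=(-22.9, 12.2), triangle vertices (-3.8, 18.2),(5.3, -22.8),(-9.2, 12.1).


Cross products: AB x AP = -837.7, BC x BP = 476.68, CA x CP = 84.11
All same sign? no

No, outside


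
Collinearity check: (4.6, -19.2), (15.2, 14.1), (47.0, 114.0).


Cross product: (15.2-4.6)*(114-(-19.2)) - (14.1-(-19.2))*(47-4.6)
= 0

Yes, collinear


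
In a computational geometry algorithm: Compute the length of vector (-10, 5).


|u| = sqrt((-10)^2 + 5^2) = sqrt(125) = 11.1803

11.1803


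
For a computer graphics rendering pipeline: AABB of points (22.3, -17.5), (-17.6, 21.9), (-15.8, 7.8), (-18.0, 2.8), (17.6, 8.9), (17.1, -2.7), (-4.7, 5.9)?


x range: [-18, 22.3]
y range: [-17.5, 21.9]
Bounding box: (-18,-17.5) to (22.3,21.9)

(-18,-17.5) to (22.3,21.9)


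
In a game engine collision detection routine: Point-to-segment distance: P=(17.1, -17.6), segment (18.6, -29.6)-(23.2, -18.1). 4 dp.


Project P onto AB: t = 0.8546 (clamped to [0,1])
Closest point on segment: (22.531, -19.7724)
Distance: 5.8494

5.8494


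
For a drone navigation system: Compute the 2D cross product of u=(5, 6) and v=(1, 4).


u x v = u_x*v_y - u_y*v_x = 5*4 - 6*1
= 20 - 6 = 14

14


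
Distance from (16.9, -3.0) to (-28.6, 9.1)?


dx=-45.5, dy=12.1
d^2 = (-45.5)^2 + 12.1^2 = 2216.66
d = sqrt(2216.66) = 47.0814

47.0814


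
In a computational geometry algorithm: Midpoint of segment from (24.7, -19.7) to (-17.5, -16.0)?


M = ((24.7+(-17.5))/2, ((-19.7)+(-16))/2)
= (3.6, -17.85)

(3.6, -17.85)


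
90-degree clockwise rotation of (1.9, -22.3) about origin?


90° CW: (x,y) -> (y, -x)
(1.9,-22.3) -> (-22.3, -1.9)

(-22.3, -1.9)


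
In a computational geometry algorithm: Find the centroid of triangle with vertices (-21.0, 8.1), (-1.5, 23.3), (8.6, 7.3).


Centroid = ((x_A+x_B+x_C)/3, (y_A+y_B+y_C)/3)
= (((-21)+(-1.5)+8.6)/3, (8.1+23.3+7.3)/3)
= (-4.6333, 12.9)

(-4.6333, 12.9)


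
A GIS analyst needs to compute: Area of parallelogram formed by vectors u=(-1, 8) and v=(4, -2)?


|u x v| = |(-1)*(-2) - 8*4|
= |2 - 32| = 30

30


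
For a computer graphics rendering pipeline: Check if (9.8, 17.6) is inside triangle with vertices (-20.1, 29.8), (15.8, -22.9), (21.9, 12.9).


Cross products: AB x AP = 1137.75, BC x BP = 461.85, CA x CP = 7.09
All same sign? yes

Yes, inside


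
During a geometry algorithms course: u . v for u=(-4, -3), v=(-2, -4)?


u . v = u_x*v_x + u_y*v_y = (-4)*(-2) + (-3)*(-4)
= 8 + 12 = 20

20


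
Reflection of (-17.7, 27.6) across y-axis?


Reflection over y-axis: (x,y) -> (-x,y)
(-17.7, 27.6) -> (17.7, 27.6)

(17.7, 27.6)


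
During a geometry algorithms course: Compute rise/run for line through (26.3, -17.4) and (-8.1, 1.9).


slope = (y2-y1)/(x2-x1) = (1.9-(-17.4))/((-8.1)-26.3) = 19.3/(-34.4) = -0.561

-0.561


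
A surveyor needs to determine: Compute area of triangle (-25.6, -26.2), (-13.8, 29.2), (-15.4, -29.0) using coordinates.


Area = |x_A(y_B-y_C) + x_B(y_C-y_A) + x_C(y_A-y_B)|/2
= |(-1489.92) + 38.64 + 853.16|/2
= 598.12/2 = 299.06

299.06


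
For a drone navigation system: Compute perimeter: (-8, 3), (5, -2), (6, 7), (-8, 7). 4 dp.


Sides: (-8, 3)->(5, -2): sqrt(194) = 13.928388, (5, -2)->(6, 7): sqrt(82) = 9.055385, (6, 7)->(-8, 7): sqrt(196) = 14, (-8, 7)->(-8, 3): sqrt(16) = 4
Sum = 40.983773
Perimeter = 40.9838

40.9838


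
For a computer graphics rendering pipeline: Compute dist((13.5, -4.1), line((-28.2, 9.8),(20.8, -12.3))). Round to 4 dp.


|cross product| = 240.47
|line direction| = sqrt(2889.41) = 53.7532
Distance = 240.47/sqrt(2889.41) = 4.4736

4.4736


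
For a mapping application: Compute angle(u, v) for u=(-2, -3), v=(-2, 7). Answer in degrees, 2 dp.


u.v = -17, |u| = sqrt(13) = 3.6056, |v| = sqrt(53) = 7.2801
cos(theta) = u.v/(|u||v|) = -17/sqrt(689) = -0.647648
theta = acos(-0.647648) = 130.36 degrees

130.36 degrees


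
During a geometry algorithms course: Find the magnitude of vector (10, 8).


|u| = sqrt(10^2 + 8^2) = sqrt(164) = 12.8062

12.8062


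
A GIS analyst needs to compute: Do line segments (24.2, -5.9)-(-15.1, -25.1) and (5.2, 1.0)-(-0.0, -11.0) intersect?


Cross products: d1=263.88, d2=-107.88, d3=-635.97, d4=-264.21
d1*d2 < 0 and d3*d4 < 0? no

No, they don't intersect


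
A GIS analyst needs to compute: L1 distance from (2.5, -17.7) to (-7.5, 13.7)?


|2.5-(-7.5)| + |(-17.7)-13.7| = 10 + 31.4 = 41.4

41.4


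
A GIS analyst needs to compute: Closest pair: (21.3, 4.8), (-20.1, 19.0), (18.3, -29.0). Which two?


d(P0,P1) = 43.7676, d(P0,P2) = 33.9329, d(P1,P2) = 61.47
Closest: P0 and P2

Closest pair: (21.3, 4.8) and (18.3, -29.0), distance = 33.9329


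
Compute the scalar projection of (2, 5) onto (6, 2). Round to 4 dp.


u.v = 22, |v| = sqrt(40) = 6.3246
Scalar projection = u.v / |v| = 22 / sqrt(40) = 3.4785

3.4785


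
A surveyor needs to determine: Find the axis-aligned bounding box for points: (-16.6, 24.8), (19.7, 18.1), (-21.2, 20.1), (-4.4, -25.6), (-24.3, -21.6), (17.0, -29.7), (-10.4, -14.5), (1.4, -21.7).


x range: [-24.3, 19.7]
y range: [-29.7, 24.8]
Bounding box: (-24.3,-29.7) to (19.7,24.8)

(-24.3,-29.7) to (19.7,24.8)


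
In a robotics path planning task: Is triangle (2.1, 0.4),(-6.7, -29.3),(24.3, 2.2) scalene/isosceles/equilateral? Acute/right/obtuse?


Side lengths squared: AB^2=959.53, BC^2=1953.25, CA^2=496.08
Sorted: [496.08, 959.53, 1953.25]
By sides: Scalene, By angles: Obtuse

Scalene, Obtuse


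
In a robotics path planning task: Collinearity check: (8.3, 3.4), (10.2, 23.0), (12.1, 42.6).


Cross product: (10.2-8.3)*(42.6-3.4) - (23-3.4)*(12.1-8.3)
= 0

Yes, collinear


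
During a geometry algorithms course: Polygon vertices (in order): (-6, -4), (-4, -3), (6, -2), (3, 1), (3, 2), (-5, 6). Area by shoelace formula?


Shoelace sum: ((-6)*(-3) - (-4)*(-4)) + ((-4)*(-2) - 6*(-3)) + (6*1 - 3*(-2)) + (3*2 - 3*1) + (3*6 - (-5)*2) + ((-5)*(-4) - (-6)*6)
= 127
Area = |127|/2 = 63.5

63.5


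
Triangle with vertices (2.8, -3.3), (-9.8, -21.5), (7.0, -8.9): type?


Side lengths squared: AB^2=490, BC^2=441, CA^2=49
Sorted: [49, 441, 490]
By sides: Scalene, By angles: Right

Scalene, Right


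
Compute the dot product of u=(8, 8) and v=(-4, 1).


u . v = u_x*v_x + u_y*v_y = 8*(-4) + 8*1
= (-32) + 8 = -24

-24


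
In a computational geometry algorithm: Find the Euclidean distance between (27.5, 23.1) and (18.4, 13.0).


dx=-9.1, dy=-10.1
d^2 = (-9.1)^2 + (-10.1)^2 = 184.82
d = sqrt(184.82) = 13.5949

13.5949


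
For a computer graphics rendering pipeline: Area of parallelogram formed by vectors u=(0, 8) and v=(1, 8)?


|u x v| = |0*8 - 8*1|
= |0 - 8| = 8

8


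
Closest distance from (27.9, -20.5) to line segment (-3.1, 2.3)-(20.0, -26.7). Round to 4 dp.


Project P onto AB: t = 1 (clamped to [0,1])
Closest point on segment: (20, -26.7)
Distance: 10.0424

10.0424


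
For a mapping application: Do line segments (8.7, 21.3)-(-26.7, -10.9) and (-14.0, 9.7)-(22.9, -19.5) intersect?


Cross products: d1=1090.88, d2=-1130.98, d3=-320.3, d4=1901.56
d1*d2 < 0 and d3*d4 < 0? yes

Yes, they intersect


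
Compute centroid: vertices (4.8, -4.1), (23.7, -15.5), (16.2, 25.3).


Centroid = ((x_A+x_B+x_C)/3, (y_A+y_B+y_C)/3)
= ((4.8+23.7+16.2)/3, ((-4.1)+(-15.5)+25.3)/3)
= (14.9, 1.9)

(14.9, 1.9)


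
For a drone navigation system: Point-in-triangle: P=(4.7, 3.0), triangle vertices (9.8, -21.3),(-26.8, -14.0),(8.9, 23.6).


Cross products: AB x AP = -852.15, BC x BP = -577.5, CA x CP = -207.12
All same sign? yes

Yes, inside


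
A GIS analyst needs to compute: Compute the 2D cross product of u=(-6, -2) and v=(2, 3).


u x v = u_x*v_y - u_y*v_x = (-6)*3 - (-2)*2
= (-18) - (-4) = -14

-14


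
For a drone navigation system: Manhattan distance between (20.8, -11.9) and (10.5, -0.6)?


|20.8-10.5| + |(-11.9)-(-0.6)| = 10.3 + 11.3 = 21.6

21.6


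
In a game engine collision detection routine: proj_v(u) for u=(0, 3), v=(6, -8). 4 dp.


u.v = -24, |v| = sqrt(100) = 10
Scalar projection = u.v / |v| = -24 / sqrt(100) = -2.4

-2.4


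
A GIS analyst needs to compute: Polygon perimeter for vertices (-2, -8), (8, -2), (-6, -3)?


Sides: (-2, -8)->(8, -2): sqrt(136) = 11.661904, (8, -2)->(-6, -3): sqrt(197) = 14.035669, (-6, -3)->(-2, -8): sqrt(41) = 6.403124
Sum = 32.100697
Perimeter = 32.1007

32.1007


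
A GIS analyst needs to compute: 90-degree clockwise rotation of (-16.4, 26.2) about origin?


90° CW: (x,y) -> (y, -x)
(-16.4,26.2) -> (26.2, 16.4)

(26.2, 16.4)


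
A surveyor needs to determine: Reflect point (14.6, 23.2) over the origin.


Reflection over origin: (x,y) -> (-x,-y)
(14.6, 23.2) -> (-14.6, -23.2)

(-14.6, -23.2)


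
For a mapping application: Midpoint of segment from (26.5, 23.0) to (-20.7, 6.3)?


M = ((26.5+(-20.7))/2, (23+6.3)/2)
= (2.9, 14.65)

(2.9, 14.65)


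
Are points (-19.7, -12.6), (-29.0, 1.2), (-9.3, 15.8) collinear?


Cross product: ((-29)-(-19.7))*(15.8-(-12.6)) - (1.2-(-12.6))*((-9.3)-(-19.7))
= -407.64

No, not collinear


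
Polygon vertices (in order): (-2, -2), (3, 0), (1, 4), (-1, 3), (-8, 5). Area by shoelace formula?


Shoelace sum: ((-2)*0 - 3*(-2)) + (3*4 - 1*0) + (1*3 - (-1)*4) + ((-1)*5 - (-8)*3) + ((-8)*(-2) - (-2)*5)
= 70
Area = |70|/2 = 35

35


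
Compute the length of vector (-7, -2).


|u| = sqrt((-7)^2 + (-2)^2) = sqrt(53) = 7.2801

7.2801


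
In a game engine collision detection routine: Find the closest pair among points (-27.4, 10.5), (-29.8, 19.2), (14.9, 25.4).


d(P0,P1) = 9.025, d(P0,P2) = 44.8475, d(P1,P2) = 45.1279
Closest: P0 and P1

Closest pair: (-27.4, 10.5) and (-29.8, 19.2), distance = 9.025


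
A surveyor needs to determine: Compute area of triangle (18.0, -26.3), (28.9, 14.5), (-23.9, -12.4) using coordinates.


Area = |x_A(y_B-y_C) + x_B(y_C-y_A) + x_C(y_A-y_B)|/2
= |484.2 + 401.71 + 975.12|/2
= 1861.03/2 = 930.515

930.515


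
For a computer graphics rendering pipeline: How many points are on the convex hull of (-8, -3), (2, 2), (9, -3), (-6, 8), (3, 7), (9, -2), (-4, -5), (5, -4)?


Convex hull vertices (CCW): (-8, -3), (-4, -5), (5, -4), (9, -3), (9, -2), (3, 7), (-6, 8)
Count = 7

7


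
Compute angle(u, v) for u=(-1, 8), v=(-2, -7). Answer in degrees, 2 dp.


u.v = -54, |u| = sqrt(65) = 8.0623, |v| = sqrt(53) = 7.2801
cos(theta) = u.v/(|u||v|) = -54/sqrt(3445) = -0.920024
theta = acos(-0.920024) = 156.93 degrees

156.93 degrees


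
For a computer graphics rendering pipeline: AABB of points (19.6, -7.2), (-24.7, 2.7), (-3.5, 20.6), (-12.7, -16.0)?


x range: [-24.7, 19.6]
y range: [-16, 20.6]
Bounding box: (-24.7,-16) to (19.6,20.6)

(-24.7,-16) to (19.6,20.6)


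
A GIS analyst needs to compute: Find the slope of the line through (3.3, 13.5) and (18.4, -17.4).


slope = (y2-y1)/(x2-x1) = ((-17.4)-13.5)/(18.4-3.3) = (-30.9)/15.1 = -2.0464

-2.0464


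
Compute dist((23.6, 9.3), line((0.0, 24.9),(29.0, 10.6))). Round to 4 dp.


|cross product| = 114.92
|line direction| = sqrt(1045.49) = 32.334
Distance = 114.92/sqrt(1045.49) = 3.5541

3.5541


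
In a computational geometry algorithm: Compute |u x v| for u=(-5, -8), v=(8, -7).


|u x v| = |(-5)*(-7) - (-8)*8|
= |35 - (-64)| = 99

99
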